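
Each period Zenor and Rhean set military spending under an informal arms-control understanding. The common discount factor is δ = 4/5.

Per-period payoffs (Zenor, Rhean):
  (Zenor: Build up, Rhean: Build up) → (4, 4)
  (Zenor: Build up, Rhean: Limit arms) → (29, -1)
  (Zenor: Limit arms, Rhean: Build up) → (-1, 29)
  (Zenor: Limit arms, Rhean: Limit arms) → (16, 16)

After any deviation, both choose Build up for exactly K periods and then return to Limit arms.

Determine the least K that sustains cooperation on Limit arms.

Need Σ_{k=1}^{K} δ^k ≥ (29−16)/(16−4) = 1.0833 at δ = 4/5.
At K = 1 the sum is 0.8000 < 1.0833; at K = 2 it is 1.4400 ≥ 1.0833.
So the minimum punishment length is K = 2.

2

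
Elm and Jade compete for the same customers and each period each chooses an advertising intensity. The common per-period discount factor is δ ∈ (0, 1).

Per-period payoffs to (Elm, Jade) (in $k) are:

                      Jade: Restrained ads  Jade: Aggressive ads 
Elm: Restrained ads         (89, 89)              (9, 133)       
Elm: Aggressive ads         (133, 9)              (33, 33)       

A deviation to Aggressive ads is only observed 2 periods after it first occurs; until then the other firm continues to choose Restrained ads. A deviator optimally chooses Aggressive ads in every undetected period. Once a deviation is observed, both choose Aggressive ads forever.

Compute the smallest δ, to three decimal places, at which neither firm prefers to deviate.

0.663

A deviator earns 133 for 2 periods, then 33 forever; cooperating earns 89 forever. Multiplying the IC by (1−δ):
89 ≥ 133(1−δ^2) + 33δ^2, so 100·δ^2 ≥ 44 and δ^2 ≥ 11/25.
δ ≥ (11/25)^(1/2) ≈ 0.663.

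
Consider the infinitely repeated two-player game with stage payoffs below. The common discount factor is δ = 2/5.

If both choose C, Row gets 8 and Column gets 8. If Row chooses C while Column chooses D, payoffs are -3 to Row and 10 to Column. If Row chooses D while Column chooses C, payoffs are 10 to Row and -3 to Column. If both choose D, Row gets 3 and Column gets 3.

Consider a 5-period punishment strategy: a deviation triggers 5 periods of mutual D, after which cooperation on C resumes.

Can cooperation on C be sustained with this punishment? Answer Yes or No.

Yes

A one-shot deviation gives 10 now, then 3 for 5 periods, then back to 8.
Gain from deviating: (10−8) today; loss: (8−3) in each of the next 5 periods.
No-deviation condition: (8−3)(δ+…+δ^5) ≥ 10−8, i.e. δ+…+δ^5 ≥ 2/5.
At δ = 2/5: δ+…+δ^5 = 0.6598 ≥ 0.4000.
So cooperation is sustainable.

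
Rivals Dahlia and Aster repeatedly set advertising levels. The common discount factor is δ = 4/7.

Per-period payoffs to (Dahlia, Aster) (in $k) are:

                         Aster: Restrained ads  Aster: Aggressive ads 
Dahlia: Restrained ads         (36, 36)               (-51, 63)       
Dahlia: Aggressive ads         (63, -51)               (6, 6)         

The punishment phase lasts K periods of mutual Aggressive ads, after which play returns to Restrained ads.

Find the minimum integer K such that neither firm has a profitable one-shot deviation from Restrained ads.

Need Σ_{k=1}^{K} δ^k ≥ (63−36)/(36−6) = 0.9000 at δ = 4/7.
At K = 2 the sum is 0.8980 < 0.9000; at K = 3 it is 1.0845 ≥ 0.9000.
So the minimum punishment length is K = 3.

3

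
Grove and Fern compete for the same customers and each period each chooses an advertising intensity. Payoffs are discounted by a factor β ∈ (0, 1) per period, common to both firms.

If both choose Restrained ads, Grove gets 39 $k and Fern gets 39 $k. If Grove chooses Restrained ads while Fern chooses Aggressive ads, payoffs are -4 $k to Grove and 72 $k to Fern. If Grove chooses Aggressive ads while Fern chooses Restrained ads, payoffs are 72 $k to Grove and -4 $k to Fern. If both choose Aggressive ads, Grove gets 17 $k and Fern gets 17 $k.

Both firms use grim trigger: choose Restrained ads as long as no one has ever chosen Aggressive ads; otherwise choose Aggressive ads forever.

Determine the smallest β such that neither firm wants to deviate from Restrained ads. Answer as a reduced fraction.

39/(1−β) ≥ 72 + 17β/(1−β)
39 ≥ 72 − 55β
β ≥ 33/55 = 3/5.

3/5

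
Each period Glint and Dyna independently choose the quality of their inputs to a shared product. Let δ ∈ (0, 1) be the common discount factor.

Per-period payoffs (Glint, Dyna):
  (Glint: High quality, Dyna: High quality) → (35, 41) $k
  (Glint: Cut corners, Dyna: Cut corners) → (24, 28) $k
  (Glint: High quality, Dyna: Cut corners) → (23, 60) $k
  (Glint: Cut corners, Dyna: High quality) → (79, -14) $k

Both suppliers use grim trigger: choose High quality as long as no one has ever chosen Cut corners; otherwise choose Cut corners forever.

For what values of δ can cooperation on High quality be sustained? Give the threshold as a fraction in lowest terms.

4/5

Glint: cooperation gives 35 each period; deviation gives 79 once then 24 forever.
  35/(1−δ) ≥ 79 + 24δ/(1−δ) ⇒ δ ≥ 44/55 = 4/5.
Dyna: cooperation gives 41 each period; deviation gives 60 once then 28 forever.
  δ ≥ 19/32.
Both must hold, so the binding constraint is Glint's: δ ≥ 4/5.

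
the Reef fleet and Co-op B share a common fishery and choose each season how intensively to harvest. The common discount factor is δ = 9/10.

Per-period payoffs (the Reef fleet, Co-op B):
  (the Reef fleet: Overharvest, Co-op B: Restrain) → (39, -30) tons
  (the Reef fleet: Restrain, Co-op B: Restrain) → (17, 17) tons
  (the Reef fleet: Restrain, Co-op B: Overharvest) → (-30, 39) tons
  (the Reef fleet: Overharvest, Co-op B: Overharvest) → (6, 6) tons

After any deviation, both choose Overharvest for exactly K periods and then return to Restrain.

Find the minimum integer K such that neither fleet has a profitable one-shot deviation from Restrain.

Need Σ_{k=1}^{K} δ^k ≥ (39−17)/(17−6) = 2.0000 at δ = 9/10.
At K = 2 the sum is 1.7100 < 2.0000; at K = 3 it is 2.4390 ≥ 2.0000.
So the minimum punishment length is K = 3.

3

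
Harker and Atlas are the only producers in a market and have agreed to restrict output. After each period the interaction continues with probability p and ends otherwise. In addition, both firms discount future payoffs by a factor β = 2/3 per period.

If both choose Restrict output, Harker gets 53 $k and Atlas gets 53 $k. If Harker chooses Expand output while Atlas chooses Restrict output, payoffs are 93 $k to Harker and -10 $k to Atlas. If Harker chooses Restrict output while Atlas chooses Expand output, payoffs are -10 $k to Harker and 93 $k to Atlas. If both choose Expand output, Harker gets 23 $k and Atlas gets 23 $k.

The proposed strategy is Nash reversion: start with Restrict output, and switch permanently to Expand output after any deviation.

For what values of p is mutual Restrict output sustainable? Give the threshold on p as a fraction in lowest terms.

6/7

With continuation probability p and discount β, the effective per-period discount factor is βp.
Grim-trigger IC: βp ≥ (93−53)/(93−23) = 4/7.
So p ≥ (4/7)/(2/3) = 6/7.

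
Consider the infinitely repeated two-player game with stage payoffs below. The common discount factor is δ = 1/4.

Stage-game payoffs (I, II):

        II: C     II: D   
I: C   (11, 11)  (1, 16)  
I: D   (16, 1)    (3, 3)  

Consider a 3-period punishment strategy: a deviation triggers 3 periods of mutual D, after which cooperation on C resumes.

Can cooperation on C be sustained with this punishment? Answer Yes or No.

IC: δ+…+δ^3 ≥ (16−11)/(11−3) = 5/8.
At δ = 1/4: partial sum = 0.3281 < 0.6250. Cooperation not sustainable.

No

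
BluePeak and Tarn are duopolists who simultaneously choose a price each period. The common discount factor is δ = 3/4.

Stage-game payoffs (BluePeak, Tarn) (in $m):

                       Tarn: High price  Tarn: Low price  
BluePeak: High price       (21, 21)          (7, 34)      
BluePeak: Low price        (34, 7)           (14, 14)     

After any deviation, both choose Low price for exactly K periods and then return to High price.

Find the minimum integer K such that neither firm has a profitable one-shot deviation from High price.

4

IC: δ(1−δ^K)/(1−δ) ≥ (34−21)/(21−14) = 13/7.
With δ = 3/4: need 1 − δ^K ≥ 13/7·(1−3/4)/(3/4), i.e. δ^K ≤ 0.3810.
Since (3/4)^3 = 0.4219 and (3/4)^4 = 0.3164, the smallest such K is 4.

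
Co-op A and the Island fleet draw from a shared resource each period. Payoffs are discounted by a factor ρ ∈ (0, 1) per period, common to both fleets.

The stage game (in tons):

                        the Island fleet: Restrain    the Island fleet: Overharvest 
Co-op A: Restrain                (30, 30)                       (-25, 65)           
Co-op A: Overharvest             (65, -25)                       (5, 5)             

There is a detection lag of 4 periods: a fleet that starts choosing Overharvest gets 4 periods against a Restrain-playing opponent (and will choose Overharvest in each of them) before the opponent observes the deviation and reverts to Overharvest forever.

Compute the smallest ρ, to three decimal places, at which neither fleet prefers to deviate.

Deviating for the 4 undetected periods gains 65−30 = 35 per period over cooperation, then loses 30−5 = 25 per period forever once punishment starts.
Gain: 35(1 + ρ + … + ρ^3); loss: 25·ρ^4/(1−ρ).
No profitable deviation ⇔ 35(1−ρ^4) ≤ 25·ρ^4, i.e. ρ^4 ≥ 35/(35+25) = 7/12.
Hence ρ ≥ (7/12)^(1/4) ≈ 0.874.

0.874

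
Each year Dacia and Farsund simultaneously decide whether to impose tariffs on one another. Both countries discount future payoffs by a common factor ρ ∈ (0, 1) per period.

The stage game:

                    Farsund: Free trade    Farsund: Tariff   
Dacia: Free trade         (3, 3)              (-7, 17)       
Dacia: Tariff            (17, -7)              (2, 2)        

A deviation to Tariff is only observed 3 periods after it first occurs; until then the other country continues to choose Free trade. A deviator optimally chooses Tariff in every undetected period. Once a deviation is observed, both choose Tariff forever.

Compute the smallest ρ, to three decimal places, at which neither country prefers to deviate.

The best deviation is to choose Tariff for all 3 undetected periods, earning 17 each, then 2 forever once detected.
Deviation value: 17(1−ρ^3)/(1−ρ) + 2ρ^3/(1−ρ); cooperation value: 3/(1−ρ).
IC: 3 ≥ 17(1−ρ^3) + 2ρ^3 = 17 − 15ρ^3.
So ρ^3 ≥ 14/15, giving ρ ≥ (14/15)^(1/3) ≈ 0.977.

0.977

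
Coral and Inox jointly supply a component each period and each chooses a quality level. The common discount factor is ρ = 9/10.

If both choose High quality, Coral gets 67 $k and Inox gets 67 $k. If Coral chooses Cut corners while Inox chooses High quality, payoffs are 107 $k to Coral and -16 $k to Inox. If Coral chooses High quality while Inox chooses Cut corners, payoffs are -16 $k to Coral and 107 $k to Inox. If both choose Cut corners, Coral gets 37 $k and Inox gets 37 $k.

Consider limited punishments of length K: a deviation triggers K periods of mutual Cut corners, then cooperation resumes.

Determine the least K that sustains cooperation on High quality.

2

Need Σ_{k=1}^{K} ρ^k ≥ (107−67)/(67−37) = 1.3333 at ρ = 9/10.
At K = 1 the sum is 0.9000 < 1.3333; at K = 2 it is 1.7100 ≥ 1.3333.
So the minimum punishment length is K = 2.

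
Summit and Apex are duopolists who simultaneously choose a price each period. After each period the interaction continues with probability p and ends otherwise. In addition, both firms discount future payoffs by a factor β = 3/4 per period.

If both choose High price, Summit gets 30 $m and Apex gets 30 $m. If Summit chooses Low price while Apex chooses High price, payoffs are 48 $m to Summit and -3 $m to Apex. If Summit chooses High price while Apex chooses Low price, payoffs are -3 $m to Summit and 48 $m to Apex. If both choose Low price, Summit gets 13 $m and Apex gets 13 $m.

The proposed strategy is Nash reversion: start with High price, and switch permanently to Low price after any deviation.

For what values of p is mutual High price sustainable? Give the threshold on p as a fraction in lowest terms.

24/35

Expected continuation weight on next period's payoff is β·p = 3/4·p, which plays the role of the discount factor.
Cooperation requires 3/4·p ≥ (48−30)/(48−13) = 18/35, hence p ≥ 24/35.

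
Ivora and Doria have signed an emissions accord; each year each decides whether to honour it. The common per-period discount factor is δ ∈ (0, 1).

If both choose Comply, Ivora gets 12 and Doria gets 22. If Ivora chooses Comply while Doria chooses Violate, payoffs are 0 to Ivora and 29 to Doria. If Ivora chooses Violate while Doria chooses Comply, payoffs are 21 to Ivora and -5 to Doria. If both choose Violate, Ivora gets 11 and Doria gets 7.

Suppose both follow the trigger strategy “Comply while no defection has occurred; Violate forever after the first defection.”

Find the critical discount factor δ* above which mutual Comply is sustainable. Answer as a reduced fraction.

9/10

For Ivora: deviation gain 21−12 = 9, per-period punishment loss 12−11 = 1. IC gives δ ≥ 9/10.
For Doria: gain 7, loss 15 per period, so δ ≥ 7/22.
The tighter constraint is Ivora's, so cooperation needs δ ≥ 9/10.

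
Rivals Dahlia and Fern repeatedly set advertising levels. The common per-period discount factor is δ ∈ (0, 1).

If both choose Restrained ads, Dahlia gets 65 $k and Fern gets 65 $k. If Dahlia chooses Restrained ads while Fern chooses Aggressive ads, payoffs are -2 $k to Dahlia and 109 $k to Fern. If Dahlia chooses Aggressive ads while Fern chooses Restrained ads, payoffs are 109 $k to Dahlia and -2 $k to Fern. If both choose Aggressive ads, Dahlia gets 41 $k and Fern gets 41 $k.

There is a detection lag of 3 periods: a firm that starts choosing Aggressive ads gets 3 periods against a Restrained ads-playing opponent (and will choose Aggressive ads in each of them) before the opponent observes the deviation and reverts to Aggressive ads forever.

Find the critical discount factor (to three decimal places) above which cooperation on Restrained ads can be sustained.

0.865

A deviator earns 109 for 3 periods, then 41 forever; cooperating earns 65 forever. Multiplying the IC by (1−δ):
65 ≥ 109(1−δ^3) + 41δ^3, so 68·δ^3 ≥ 44 and δ^3 ≥ 11/17.
δ ≥ (11/17)^(1/3) ≈ 0.865.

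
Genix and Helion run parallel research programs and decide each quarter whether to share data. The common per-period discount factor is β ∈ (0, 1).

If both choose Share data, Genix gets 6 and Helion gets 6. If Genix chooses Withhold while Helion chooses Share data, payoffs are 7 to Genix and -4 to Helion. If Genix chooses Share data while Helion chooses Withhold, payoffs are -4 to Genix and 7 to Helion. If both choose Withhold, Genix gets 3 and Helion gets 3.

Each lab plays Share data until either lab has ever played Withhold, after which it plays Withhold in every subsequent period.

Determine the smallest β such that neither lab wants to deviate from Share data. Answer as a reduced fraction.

6/(1−β) ≥ 7 + 3β/(1−β)
6 ≥ 7 − 4β
β ≥ 1/4.

1/4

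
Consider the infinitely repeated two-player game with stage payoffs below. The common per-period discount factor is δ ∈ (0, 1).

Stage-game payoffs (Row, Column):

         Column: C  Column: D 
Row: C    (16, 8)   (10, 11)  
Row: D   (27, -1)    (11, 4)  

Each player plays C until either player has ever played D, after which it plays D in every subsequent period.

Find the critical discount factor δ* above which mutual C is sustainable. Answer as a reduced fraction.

11/16

Row's threshold: (27−16)/(27−11) = 11/16.
Column's threshold: (11−8)/(11−4) = 3/7.
11/16 > 3/7, so Row binds and δ* = 11/16.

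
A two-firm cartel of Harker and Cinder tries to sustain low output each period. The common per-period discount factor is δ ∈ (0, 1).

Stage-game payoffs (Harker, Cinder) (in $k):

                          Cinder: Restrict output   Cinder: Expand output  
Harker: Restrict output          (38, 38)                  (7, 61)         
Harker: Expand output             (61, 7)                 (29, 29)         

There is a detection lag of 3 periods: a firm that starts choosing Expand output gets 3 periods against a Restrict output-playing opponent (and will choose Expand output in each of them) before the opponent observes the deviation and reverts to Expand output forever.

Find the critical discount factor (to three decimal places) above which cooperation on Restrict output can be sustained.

0.896

Deviating for the 3 undetected periods gains 61−38 = 23 per period over cooperation, then loses 38−29 = 9 per period forever once punishment starts.
Gain: 23(1 + δ + … + δ^2); loss: 9·δ^3/(1−δ).
No profitable deviation ⇔ 23(1−δ^3) ≤ 9·δ^3, i.e. δ^3 ≥ 23/(23+9) = 23/32.
Hence δ ≥ (23/32)^(1/3) ≈ 0.896.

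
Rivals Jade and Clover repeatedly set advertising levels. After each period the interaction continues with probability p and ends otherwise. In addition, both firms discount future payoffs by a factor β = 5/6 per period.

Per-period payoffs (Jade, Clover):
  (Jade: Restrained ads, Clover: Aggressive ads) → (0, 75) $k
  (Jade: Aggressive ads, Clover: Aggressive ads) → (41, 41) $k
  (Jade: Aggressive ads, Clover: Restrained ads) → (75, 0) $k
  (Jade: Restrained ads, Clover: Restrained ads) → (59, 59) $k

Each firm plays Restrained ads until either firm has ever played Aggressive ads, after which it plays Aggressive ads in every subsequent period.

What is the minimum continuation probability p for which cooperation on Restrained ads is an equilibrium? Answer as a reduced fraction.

With continuation probability p and discount β, the effective per-period discount factor is βp.
Grim-trigger IC: βp ≥ (75−59)/(75−41) = 8/17.
So p ≥ (8/17)/(5/6) = 48/85.

48/85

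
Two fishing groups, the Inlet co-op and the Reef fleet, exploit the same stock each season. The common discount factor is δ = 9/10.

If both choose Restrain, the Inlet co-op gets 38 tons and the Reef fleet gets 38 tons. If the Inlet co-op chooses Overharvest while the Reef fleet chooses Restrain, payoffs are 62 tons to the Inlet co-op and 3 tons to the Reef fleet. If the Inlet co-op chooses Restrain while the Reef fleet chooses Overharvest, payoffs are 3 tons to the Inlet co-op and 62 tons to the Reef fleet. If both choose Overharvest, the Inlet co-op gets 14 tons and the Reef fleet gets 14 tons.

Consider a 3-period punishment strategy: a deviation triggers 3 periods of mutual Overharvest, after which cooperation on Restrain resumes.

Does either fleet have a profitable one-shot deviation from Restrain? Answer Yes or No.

No

IC: δ+…+δ^3 ≥ (62−38)/(38−14) = 1.
At δ = 9/10: partial sum = 2.4390 ≥ 1.0000. Cooperation sustainable.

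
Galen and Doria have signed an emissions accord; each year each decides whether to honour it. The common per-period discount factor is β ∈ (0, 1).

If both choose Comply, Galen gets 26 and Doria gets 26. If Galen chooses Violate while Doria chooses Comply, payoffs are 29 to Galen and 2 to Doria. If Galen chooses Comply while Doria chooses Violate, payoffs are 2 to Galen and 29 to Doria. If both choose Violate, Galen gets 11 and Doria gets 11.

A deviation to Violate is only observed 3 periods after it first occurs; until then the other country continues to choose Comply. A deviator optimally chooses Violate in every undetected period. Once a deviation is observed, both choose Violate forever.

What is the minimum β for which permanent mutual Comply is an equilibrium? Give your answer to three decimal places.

0.550

Deviating for the 3 undetected periods gains 29−26 = 3 per period over cooperation, then loses 26−11 = 15 per period forever once punishment starts.
Gain: 3(1 + β + … + β^2); loss: 15·β^3/(1−β).
No profitable deviation ⇔ 3(1−β^3) ≤ 15·β^3, i.e. β^3 ≥ 3/(3+15) = 1/6.
Hence β ≥ (1/6)^(1/3) ≈ 0.550.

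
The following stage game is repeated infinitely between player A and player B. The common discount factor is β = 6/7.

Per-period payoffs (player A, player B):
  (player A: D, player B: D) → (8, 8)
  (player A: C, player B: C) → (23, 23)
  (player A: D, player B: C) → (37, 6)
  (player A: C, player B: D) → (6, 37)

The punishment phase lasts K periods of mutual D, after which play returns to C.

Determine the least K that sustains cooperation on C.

2

IC: β(1−β^K)/(1−β) ≥ (37−23)/(23−8) = 14/15.
With β = 6/7: need 1 − β^K ≥ 14/15·(1−6/7)/(6/7), i.e. β^K ≤ 0.8444.
Since (6/7)^1 = 0.8571 and (6/7)^2 = 0.7347, the smallest such K is 2.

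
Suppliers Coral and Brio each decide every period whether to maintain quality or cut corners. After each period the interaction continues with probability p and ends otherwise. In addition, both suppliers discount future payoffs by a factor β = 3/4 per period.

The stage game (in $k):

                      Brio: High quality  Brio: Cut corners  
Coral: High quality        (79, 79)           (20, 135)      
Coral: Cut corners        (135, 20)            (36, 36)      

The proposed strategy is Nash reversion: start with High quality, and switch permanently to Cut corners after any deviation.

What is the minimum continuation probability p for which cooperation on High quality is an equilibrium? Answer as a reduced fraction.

224/297

With continuation probability p and discount β, the effective per-period discount factor is βp.
Grim-trigger IC: βp ≥ (135−79)/(135−36) = 56/99.
So p ≥ (56/99)/(3/4) = 224/297.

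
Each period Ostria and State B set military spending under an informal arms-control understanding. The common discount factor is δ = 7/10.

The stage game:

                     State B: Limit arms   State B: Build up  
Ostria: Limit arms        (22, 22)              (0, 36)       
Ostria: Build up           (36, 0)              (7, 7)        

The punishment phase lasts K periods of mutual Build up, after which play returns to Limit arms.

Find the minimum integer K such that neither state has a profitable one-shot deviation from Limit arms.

Need Σ_{k=1}^{K} δ^k ≥ (36−22)/(22−7) = 0.9333 at δ = 7/10.
At K = 1 the sum is 0.7000 < 0.9333; at K = 2 it is 1.1900 ≥ 0.9333.
So the minimum punishment length is K = 2.

2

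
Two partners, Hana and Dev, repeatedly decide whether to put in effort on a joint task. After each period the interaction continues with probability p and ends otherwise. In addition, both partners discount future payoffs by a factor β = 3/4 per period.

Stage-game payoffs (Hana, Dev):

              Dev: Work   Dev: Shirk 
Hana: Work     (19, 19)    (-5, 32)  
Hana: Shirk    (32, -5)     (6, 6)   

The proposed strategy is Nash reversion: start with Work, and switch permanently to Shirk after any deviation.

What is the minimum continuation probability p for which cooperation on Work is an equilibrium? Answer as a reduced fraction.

With continuation probability p and discount β, the effective per-period discount factor is βp.
Grim-trigger IC: βp ≥ (32−19)/(32−6) = 1/2.
So p ≥ (1/2)/(3/4) = 2/3.

2/3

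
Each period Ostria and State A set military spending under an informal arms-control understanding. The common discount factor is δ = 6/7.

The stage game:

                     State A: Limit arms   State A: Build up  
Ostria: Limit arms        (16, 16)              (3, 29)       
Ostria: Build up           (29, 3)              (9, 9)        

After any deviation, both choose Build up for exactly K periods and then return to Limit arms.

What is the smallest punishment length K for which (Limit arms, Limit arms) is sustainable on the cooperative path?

Need Σ_{k=1}^{K} δ^k ≥ (29−16)/(16−9) = 1.8571 at δ = 6/7.
At K = 2 the sum is 1.5918 < 1.8571; at K = 3 it is 2.2216 ≥ 1.8571.
So the minimum punishment length is K = 3.

3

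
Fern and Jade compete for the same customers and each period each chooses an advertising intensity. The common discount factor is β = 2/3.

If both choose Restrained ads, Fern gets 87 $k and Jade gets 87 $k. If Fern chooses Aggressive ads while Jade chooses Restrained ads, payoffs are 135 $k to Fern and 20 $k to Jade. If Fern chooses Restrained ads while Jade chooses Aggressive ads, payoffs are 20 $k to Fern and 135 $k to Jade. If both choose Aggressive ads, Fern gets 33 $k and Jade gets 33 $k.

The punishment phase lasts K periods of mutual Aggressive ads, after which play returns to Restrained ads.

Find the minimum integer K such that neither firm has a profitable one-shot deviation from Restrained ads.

2

No profitable deviation requires (87−33)(β+…+β^K) ≥ 135−87, i.e. β+…+β^K ≥ 8/9 ≈ 0.8889.
With β = 2/3, the partial sums are K=1: 0.6667, K=2: 1.1111.
K = 2 is the first length at which the sum reaches 0.8889.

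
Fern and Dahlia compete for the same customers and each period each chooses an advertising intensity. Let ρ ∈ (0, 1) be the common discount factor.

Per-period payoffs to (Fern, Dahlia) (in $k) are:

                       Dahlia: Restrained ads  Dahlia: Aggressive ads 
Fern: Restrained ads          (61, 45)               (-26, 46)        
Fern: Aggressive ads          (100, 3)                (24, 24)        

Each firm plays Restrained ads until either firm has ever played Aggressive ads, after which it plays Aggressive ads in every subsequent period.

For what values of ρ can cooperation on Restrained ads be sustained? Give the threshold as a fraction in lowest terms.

Fern's threshold: (100−61)/(100−24) = 39/76.
Dahlia's threshold: (46−45)/(46−24) = 1/22.
39/76 > 1/22, so Fern binds and ρ* = 39/76.

39/76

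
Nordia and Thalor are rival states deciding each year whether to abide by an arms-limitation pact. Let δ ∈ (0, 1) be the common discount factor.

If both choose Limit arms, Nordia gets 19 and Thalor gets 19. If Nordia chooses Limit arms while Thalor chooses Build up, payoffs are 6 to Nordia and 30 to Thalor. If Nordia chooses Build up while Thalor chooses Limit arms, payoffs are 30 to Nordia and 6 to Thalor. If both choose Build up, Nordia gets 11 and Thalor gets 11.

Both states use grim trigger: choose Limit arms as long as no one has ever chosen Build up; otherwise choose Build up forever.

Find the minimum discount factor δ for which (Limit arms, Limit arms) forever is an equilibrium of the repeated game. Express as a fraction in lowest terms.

11/19

19/(1−δ) ≥ 30 + 11δ/(1−δ)
19 ≥ 30 − 19δ
δ ≥ 11/19.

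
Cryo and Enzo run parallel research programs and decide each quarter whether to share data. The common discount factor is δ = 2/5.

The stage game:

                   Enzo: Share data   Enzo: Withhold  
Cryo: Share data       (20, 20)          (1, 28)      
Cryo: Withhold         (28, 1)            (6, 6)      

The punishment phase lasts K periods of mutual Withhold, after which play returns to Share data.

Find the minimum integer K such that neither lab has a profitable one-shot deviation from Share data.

No profitable deviation requires (20−6)(δ+…+δ^K) ≥ 28−20, i.e. δ+…+δ^K ≥ 4/7 ≈ 0.5714.
With δ = 2/5, the partial sums are K=1: 0.4000, K=2: 0.5600, K=3: 0.6240.
K = 3 is the first length at which the sum reaches 0.5714.

3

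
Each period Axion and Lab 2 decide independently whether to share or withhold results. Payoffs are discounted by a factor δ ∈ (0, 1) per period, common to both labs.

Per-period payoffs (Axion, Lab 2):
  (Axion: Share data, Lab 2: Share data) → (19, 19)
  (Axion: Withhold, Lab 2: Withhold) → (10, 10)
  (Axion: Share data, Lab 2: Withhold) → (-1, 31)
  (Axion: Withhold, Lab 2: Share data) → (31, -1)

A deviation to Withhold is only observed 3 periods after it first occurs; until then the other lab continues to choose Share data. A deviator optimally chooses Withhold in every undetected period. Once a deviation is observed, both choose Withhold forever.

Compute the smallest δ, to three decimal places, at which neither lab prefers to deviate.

0.830

A deviator earns 31 for 3 periods, then 10 forever; cooperating earns 19 forever. Multiplying the IC by (1−δ):
19 ≥ 31(1−δ^3) + 10δ^3, so 21·δ^3 ≥ 12 and δ^3 ≥ 4/7.
δ ≥ (4/7)^(1/3) ≈ 0.830.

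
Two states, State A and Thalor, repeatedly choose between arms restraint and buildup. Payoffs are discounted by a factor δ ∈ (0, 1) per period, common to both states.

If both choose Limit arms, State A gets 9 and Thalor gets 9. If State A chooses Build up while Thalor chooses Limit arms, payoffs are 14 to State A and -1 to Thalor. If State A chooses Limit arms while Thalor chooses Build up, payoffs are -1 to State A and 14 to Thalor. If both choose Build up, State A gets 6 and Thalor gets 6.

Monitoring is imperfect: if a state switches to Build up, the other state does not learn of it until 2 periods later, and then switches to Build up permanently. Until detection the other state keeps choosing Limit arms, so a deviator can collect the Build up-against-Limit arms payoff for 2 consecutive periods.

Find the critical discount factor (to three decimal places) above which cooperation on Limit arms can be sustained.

Deviating for the 2 undetected periods gains 14−9 = 5 per period over cooperation, then loses 9−6 = 3 per period forever once punishment starts.
Gain: 5(1 + δ + … + δ^1); loss: 3·δ^2/(1−δ).
No profitable deviation ⇔ 5(1−δ^2) ≤ 3·δ^2, i.e. δ^2 ≥ 5/(5+3) = 5/8.
Hence δ ≥ (5/8)^(1/2) ≈ 0.791.

0.791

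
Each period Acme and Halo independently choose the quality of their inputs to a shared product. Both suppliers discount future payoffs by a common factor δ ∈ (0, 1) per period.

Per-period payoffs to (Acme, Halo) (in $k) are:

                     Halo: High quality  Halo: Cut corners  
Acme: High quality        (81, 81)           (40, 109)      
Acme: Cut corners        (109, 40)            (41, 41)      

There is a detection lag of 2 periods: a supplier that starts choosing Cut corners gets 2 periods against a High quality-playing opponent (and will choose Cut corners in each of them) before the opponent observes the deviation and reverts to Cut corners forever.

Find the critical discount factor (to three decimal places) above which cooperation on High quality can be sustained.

The best deviation is to choose Cut corners for all 2 undetected periods, earning 109 each, then 41 forever once detected.
Deviation value: 109(1−δ^2)/(1−δ) + 41δ^2/(1−δ); cooperation value: 81/(1−δ).
IC: 81 ≥ 109(1−δ^2) + 41δ^2 = 109 − 68δ^2.
So δ^2 ≥ 28/68 = 7/17, giving δ ≥ (7/17)^(1/2) ≈ 0.642.

0.642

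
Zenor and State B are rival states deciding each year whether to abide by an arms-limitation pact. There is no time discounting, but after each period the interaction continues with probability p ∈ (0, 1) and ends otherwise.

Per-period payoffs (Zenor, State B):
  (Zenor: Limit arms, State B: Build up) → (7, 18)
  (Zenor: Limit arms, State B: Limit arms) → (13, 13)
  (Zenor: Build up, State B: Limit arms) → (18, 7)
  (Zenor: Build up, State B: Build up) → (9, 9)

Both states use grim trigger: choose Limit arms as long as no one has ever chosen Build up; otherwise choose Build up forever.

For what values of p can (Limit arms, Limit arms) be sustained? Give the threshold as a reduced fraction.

With no time discounting, the continuation probability p plays the role of the discount factor.
Grim-trigger IC: 13/(1−p) ≥ 18 + 9p/(1−p) ⇒ p ≥ (18−13)/(18−9) = 5/9.

5/9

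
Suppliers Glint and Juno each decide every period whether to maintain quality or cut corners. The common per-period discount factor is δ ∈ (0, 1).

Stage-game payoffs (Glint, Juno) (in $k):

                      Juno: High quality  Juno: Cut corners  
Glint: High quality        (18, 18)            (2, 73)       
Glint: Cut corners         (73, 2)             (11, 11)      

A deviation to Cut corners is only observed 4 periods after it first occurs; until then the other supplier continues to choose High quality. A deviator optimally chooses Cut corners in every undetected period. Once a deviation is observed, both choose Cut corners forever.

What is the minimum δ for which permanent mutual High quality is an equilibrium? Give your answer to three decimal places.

0.970

The best deviation is to choose Cut corners for all 4 undetected periods, earning 73 each, then 11 forever once detected.
Deviation value: 73(1−δ^4)/(1−δ) + 11δ^4/(1−δ); cooperation value: 18/(1−δ).
IC: 18 ≥ 73(1−δ^4) + 11δ^4 = 73 − 62δ^4.
So δ^4 ≥ 55/62, giving δ ≥ (55/62)^(1/4) ≈ 0.970.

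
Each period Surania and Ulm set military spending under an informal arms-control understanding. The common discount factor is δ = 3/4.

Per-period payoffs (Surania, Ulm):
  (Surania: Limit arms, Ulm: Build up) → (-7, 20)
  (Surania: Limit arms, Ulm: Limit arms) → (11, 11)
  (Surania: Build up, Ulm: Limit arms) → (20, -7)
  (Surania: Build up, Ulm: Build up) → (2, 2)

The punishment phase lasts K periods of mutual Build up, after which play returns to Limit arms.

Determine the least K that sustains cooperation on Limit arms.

No profitable deviation requires (11−2)(δ+…+δ^K) ≥ 20−11, i.e. δ+…+δ^K ≥ 1 ≈ 1.0000.
With δ = 3/4, the partial sums are K=1: 0.7500, K=2: 1.3125.
K = 2 is the first length at which the sum reaches 1.0000.

2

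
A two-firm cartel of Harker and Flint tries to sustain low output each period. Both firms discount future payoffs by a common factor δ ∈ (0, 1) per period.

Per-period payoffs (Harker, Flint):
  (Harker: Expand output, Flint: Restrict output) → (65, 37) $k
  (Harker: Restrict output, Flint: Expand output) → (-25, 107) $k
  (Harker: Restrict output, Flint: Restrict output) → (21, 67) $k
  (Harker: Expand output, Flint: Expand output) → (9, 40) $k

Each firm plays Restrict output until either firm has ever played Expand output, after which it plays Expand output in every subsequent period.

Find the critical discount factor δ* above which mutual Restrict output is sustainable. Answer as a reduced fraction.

11/14

Harker's threshold: (65−21)/(65−9) = 11/14.
Flint's threshold: (107−67)/(107−40) = 40/67.
11/14 > 40/67, so Harker binds and δ* = 11/14.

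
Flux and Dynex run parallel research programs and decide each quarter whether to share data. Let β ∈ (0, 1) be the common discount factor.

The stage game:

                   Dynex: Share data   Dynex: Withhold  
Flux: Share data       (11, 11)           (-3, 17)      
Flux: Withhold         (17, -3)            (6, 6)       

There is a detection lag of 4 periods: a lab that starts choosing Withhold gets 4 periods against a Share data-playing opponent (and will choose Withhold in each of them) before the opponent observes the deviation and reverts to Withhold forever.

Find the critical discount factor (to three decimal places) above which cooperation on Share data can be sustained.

0.859

Deviating for the 4 undetected periods gains 17−11 = 6 per period over cooperation, then loses 11−6 = 5 per period forever once punishment starts.
Gain: 6(1 + β + … + β^3); loss: 5·β^4/(1−β).
No profitable deviation ⇔ 6(1−β^4) ≤ 5·β^4, i.e. β^4 ≥ 6/(6+5) = 6/11.
Hence β ≥ (6/11)^(1/4) ≈ 0.859.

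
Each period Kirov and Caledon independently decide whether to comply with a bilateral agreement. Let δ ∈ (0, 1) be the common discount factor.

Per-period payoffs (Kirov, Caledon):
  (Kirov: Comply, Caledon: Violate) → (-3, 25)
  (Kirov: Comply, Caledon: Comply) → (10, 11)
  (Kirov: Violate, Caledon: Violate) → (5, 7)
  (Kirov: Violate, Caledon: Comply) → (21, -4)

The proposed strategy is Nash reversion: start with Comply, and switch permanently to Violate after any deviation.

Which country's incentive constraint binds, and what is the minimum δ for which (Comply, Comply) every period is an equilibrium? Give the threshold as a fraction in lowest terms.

Kirov: cooperation gives 10 each period; deviation gives 21 once then 5 forever.
  10/(1−δ) ≥ 21 + 5δ/(1−δ) ⇒ δ ≥ 11/16.
Caledon: cooperation gives 11 each period; deviation gives 25 once then 7 forever.
  δ ≥ 14/18 = 7/9.
Both must hold, so the binding constraint is Caledon's: δ ≥ 7/9.

Caledon; δ ≥ 7/9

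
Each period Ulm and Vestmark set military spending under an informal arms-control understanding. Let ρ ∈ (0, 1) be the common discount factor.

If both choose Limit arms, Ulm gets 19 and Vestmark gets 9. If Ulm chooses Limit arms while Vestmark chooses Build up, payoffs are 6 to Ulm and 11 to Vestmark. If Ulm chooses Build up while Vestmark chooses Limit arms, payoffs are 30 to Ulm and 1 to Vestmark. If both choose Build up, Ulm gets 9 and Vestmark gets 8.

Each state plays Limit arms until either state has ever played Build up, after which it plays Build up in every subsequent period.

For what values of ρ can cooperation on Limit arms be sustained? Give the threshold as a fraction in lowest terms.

2/3

For Ulm: deviation gain 30−19 = 11, per-period punishment loss 19−9 = 10. IC gives ρ ≥ 11/21.
For Vestmark: gain 2, loss 1 per period, so ρ ≥ 2/3.
The tighter constraint is Vestmark's, so cooperation needs ρ ≥ 2/3.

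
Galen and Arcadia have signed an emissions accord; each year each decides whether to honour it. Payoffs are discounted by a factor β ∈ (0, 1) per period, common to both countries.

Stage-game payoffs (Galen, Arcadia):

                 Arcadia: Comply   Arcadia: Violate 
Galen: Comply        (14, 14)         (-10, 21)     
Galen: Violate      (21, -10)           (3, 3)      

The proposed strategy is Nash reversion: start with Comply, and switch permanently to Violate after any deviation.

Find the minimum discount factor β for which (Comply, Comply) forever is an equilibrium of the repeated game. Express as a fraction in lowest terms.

7/18

Cooperation forever yields 14 each period: 14/(1−β).
Deviating yields 21 once, then 3 forever: 21 + 3β/(1−β).
No profitable deviation requires 14/(1−β) ≥ 21 + 3β/(1−β).
Multiplying by (1−β): 14 ≥ 21(1−β) + 3β = 21 − 18β.
So 18β ≥ 7, i.e. β ≥ 7/18.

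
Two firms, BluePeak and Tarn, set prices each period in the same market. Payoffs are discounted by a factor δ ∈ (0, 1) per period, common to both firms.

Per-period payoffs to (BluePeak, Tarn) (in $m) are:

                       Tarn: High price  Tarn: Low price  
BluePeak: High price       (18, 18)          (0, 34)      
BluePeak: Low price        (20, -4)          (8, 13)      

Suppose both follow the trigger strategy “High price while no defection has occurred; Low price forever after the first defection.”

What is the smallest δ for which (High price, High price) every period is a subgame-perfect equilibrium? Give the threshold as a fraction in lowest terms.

For BluePeak: deviation gain 20−18 = 2, per-period punishment loss 18−8 = 10. IC gives δ ≥ 2/12 = 1/6.
For Tarn: gain 16, loss 5 per period, so δ ≥ 16/21.
The tighter constraint is Tarn's, so cooperation needs δ ≥ 16/21.

16/21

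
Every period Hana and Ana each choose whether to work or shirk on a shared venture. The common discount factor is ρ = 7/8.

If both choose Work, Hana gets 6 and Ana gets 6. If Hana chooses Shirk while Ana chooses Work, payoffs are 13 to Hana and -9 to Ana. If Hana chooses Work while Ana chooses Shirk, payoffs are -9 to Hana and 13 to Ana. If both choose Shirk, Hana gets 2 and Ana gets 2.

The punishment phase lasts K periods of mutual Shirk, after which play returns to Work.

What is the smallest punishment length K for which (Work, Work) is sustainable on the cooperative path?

Need Σ_{k=1}^{K} ρ^k ≥ (13−6)/(6−2) = 1.7500 at ρ = 7/8.
At K = 2 the sum is 1.6406 < 1.7500; at K = 3 it is 2.3105 ≥ 1.7500.
So the minimum punishment length is K = 3.

3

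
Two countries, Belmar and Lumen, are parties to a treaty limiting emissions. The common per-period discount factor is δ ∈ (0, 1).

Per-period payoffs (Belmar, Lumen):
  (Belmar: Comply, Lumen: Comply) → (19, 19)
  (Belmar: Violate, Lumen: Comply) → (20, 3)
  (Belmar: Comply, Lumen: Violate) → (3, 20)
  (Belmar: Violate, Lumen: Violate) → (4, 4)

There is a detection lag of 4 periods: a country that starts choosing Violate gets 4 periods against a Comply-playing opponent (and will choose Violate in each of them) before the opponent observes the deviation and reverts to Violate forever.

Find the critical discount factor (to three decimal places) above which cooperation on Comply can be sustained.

The best deviation is to choose Violate for all 4 undetected periods, earning 20 each, then 4 forever once detected.
Deviation value: 20(1−δ^4)/(1−δ) + 4δ^4/(1−δ); cooperation value: 19/(1−δ).
IC: 19 ≥ 20(1−δ^4) + 4δ^4 = 20 − 16δ^4.
So δ^4 ≥ 1/16, giving δ ≥ (1/16)^(1/4) ≈ 0.500.

0.500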